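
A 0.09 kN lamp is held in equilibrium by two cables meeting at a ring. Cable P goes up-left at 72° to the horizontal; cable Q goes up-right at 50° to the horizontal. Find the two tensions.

ΣF_x = 0: −T_P·cos72° + T_Q·cos50° = 0 → T_Q = 0.480745·T_P.
ΣF_y = 0: T_P·sin72° + T_Q·sin50° = 0.09.
Substitute: T_P·(0.951057 + 0.480745·0.766044) = 0.09 → T_P = 0.0682165 ≈ 0.06822 kN.
Then T_Q = 0.480745 × 0.0682165 = 0.03279 kN.

T_P = 0.06822 kN, T_Q = 0.03279 kN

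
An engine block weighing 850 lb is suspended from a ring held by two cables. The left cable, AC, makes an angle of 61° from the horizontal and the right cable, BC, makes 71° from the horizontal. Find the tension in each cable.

T_AC = 372.4 lb, T_BC = 554.5 lb

ΣF_x = 0: −T_AC·cos61° + T_BC·cos71° = 0 → T_BC = 1.48912·T_AC.
ΣF_y = 0: T_AC·sin61° + T_BC·sin71° = 850.
Substitute: T_AC·(0.87462 + 1.48912·0.945519) = 850 → T_AC = 372.381 ≈ 372.4 lb.
Then T_BC = 1.48912 × 372.381 = 554.5 lb.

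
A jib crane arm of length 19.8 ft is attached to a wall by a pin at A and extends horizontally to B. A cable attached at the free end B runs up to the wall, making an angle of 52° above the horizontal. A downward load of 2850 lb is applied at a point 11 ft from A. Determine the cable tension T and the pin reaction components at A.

T = 2009 lb, A_x = 1237 lb, A_y = 1267 lb

ΣM about A: T·sin52°·19.8 − 2850·11 = 0 → T = 31350/(19.8·0.788011) = 2009.28 ≈ 2009 lb.
ΣF_x = 0: A_x − T·cos52° = 0 → A_x = 2009.28 × 0.615661 = 1237 lb.
ΣF_y = 0: A_y + T·sin52° − 2850 = 0 → A_y = 2850 − 2009.28 × 0.788011 = 1267 lb.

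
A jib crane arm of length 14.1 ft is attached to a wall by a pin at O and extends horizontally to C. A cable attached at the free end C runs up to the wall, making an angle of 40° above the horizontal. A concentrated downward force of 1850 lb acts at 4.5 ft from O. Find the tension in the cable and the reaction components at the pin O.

T = 918.5 lb, O_x = 703.6 lb, O_y = 1260 lb

ΣM about O: T·sin40°·14.1 − 1850·4.5 = 0 → T = 8325/(14.1·0.642788) = 918.539 ≈ 918.5 lb.
ΣF_x = 0: O_x − T·cos40° = 0 → O_x = 918.539 × 0.766044 = 703.6 lb.
ΣF_y = 0: O_y + T·sin40° − 1850 = 0 → O_y = 1850 − 918.539 × 0.642788 = 1260 lb.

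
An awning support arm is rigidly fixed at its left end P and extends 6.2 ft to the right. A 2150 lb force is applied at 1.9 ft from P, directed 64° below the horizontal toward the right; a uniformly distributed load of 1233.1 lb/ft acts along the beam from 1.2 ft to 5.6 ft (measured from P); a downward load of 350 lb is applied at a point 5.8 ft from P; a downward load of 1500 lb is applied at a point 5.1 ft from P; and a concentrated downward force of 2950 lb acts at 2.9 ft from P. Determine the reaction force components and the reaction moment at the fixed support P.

P_x = -942.5 lb, P_y = 12160 lb, M_P = 40350 lb·ft

Resultant of the distributed load: 1233.1 × 4.4 = 5425.64 lb at 3.4 ft from P.
ΣF_x = 0: P_x + 2150·cos64° = 0 → P_x = -942.5 lb.
ΣF_y = 0: P_y − 2150·sin64° − 1233.1·4.4 − 350 − 1500 − 2950 = 0 → P_y = 12160 lb.
ΣM about P: M_P − 2150·sin64°·1.9 − (1233.1·4.4)·3.4 − 350·5.8 − 1500·5.1 − 2950·2.9 = 0 → M_P = 40350 lb·ft.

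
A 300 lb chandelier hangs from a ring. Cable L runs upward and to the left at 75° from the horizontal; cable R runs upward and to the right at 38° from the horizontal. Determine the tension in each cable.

T_L = 256.8 lb, T_R = 84.35 lb

ΣF_x = 0: −T_L·cos75° + T_R·cos38° = 0 → T_R = 0.328446·T_L.
ΣF_y = 0: T_L·sin75° + T_R·sin38° = 300.
Substitute: T_L·(0.965926 + 0.328446·0.615661) = 300 → T_L = 256.819 ≈ 256.8 lb.
Then T_R = 0.328446 × 256.819 = 84.35 lb.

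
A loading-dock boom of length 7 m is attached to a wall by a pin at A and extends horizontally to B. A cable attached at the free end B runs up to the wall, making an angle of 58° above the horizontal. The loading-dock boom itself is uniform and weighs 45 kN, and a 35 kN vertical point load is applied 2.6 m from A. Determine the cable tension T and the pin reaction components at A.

ΣM about A: T·sin58°·7 − 45·3.5 − 35·2.6 = 0 → T = 248.5/(7·0.848048) = 41.8608 ≈ 41.86 kN.
ΣF_x = 0: A_x − T·cos58° = 0 → A_x = 41.8608 × 0.529919 = 22.18 kN.
ΣF_y = 0: A_y + T·sin58° − 45 − 35 = 0 → A_y = 80 − 41.8608 × 0.848048 = 44.50 kN.

T = 41.86 kN, A_x = 22.18 kN, A_y = 44.50 kN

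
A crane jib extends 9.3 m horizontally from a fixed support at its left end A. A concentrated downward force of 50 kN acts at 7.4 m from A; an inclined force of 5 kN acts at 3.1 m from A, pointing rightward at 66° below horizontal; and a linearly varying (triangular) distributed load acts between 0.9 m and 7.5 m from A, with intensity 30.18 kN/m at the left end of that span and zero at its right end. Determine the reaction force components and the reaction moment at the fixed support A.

A_x = -2.034 kN, A_y = 154.2 kN, M_A = 692.9 kN·m

Resultant of the triangular load: ½ × 30.18 × 6.6 = 99.594 kN, acting at 3.1 m from A (one-third of the span from the peak).
ΣF_x = 0: A_x + 5·cos66° = 0 → A_x = -2.034 kN.
ΣF_y = 0: A_y − 50 − 5·sin66° − ½·30.18·6.6 = 0 → A_y = 154.2 kN.
ΣM about A: M_A − 50·7.4 − 5·sin66°·3.1 − (½·30.18·6.6)·3.1 = 0 → M_A = 692.9 kN·m.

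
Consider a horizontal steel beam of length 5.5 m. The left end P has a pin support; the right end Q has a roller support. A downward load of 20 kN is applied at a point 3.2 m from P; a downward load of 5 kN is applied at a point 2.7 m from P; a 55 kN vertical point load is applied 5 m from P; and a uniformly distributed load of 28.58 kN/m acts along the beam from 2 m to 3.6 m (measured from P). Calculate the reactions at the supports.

Resultant of the distributed load: 28.58 × 1.6 = 45.728 kN at 2.8 m from P.
Moments about P: Q_y·5.5 − 20·3.2 − 5·2.7 − 55·5 − (28.58·1.6)·2.8 = 0 → Q_y = 480.5384/5.5 = 87.3706 ≈ 87.37 kN.
ΣF_y = 0: P_y + 87.3706 − 20 − 5 − 55 − 28.58·1.6 = 0 → P_y = 38.36 kN.
ΣF_x = 0: no horizontal applied forces, so P_x = 0.

P_x = 0, P_y = 38.36 kN, Q_y = 87.37 kN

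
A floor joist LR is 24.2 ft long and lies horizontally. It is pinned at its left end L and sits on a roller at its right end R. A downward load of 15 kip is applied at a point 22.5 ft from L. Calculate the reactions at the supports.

Taking moments about L: R_y·24.2 − 15·22.5 = 0 → R_y = 337.5/24.2 = 13.9463 ≈ 13.95 kip.
ΣF_y = 0: L_y + 13.9463 − 15 = 0 → L_y = 1.054 kip.
ΣF_x = 0: no horizontal applied forces, so L_x = 0.

L_x = 0, L_y = 1.054 kip, R_y = 13.95 kip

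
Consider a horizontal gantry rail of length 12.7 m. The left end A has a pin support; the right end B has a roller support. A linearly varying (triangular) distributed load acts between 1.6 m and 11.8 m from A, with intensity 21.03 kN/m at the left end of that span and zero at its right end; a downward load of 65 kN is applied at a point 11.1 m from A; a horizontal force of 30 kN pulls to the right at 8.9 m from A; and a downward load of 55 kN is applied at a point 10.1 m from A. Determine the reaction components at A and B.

Resultant of the triangular load: ½ × 21.03 × 10.2 = 107.253 kN, acting at 5 m from A (one-third of the span from the peak).
ΣM about A: B_y·12.7 − (½·21.03·10.2)·5 − 65·11.1 − 55·10.1 = 0 → B_y = 1813.265/12.7 = 142.777 ≈ 142.8 kN.
ΣF_y = 0: A_y + 142.777 − ½·21.03·10.2 − 65 − 55 = 0 → A_y = 84.48 kN.
ΣF_x = 0: A_x + 30 = 0 → A_x = -30.00 kN.

A_x = -30.00 kN, A_y = 84.48 kN, B_y = 142.8 kN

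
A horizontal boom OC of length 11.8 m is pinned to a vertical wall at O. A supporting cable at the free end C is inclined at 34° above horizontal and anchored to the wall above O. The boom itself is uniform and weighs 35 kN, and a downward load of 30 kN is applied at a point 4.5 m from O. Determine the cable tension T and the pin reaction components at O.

T = 51.75 kN, O_x = 42.91 kN, O_y = 36.06 kN

ΣM about O: T·sin34°·11.8 − 35·5.9 − 30·4.5 = 0 → T = 341.5/(11.8·0.559193) = 51.7544 ≈ 51.75 kN.
ΣF_x = 0: O_x − T·cos34° = 0 → O_x = 51.7544 × 0.829038 = 42.91 kN.
ΣF_y = 0: O_y + T·sin34° − 35 − 30 = 0 → O_y = 65 − 51.7544 × 0.559193 = 36.06 kN.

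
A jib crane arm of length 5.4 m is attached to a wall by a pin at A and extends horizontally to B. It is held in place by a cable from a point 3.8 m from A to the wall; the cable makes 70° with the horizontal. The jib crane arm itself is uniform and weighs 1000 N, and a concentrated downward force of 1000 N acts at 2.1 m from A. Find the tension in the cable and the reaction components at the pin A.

T = 1344 N, A_x = 459.8 N, A_y = 736.8 N

ΣM about A: T·sin70°·3.8 − 1000·2.7 − 1000·2.1 = 0 → T = 4800/(3.8·0.939693) = 1344.22 ≈ 1344 N.
ΣF_x = 0: A_x − T·cos70° = 0 → A_x = 1344.22 × 0.34202 = 459.8 N.
ΣF_y = 0: A_y + T·sin70° − 1000 − 1000 = 0 → A_y = 2000 − 1344.22 × 0.939693 = 736.8 N.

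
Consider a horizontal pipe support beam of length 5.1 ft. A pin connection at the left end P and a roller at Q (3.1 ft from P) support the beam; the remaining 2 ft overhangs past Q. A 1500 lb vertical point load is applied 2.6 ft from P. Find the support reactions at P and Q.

P_x = 0, P_y = 241.9 lb, Q_y = 1258 lb

Taking moments about P: Q_y·3.1 − 1500·2.6 = 0 → Q_y = 3900/3.1 = 1258.06 ≈ 1258 lb.
ΣF_y = 0: P_y + 1258.06 − 1500 = 0 → P_y = 241.9 lb.
ΣF_x = 0: no horizontal applied forces, so P_x = 0.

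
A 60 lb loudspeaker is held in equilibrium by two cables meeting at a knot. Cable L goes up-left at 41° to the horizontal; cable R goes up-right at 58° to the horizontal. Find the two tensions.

ΣF_x = 0: −T_L·cos41° + T_R·cos58° = 0 → T_R = 1.4242·T_L.
ΣF_y = 0: T_L·sin41° + T_R·sin58° = 60.
Substitute: T_L·(0.656059 + 1.4242·0.848048) = 60 → T_L = 32.1914 ≈ 32.19 lb.
Then T_R = 1.4242 × 32.1914 = 45.85 lb.

T_L = 32.19 lb, T_R = 45.85 lb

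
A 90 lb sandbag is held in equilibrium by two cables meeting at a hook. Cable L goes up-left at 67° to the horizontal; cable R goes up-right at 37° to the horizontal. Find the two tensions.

ΣF_x = 0: −T_L·cos67° + T_R·cos37° = 0 → T_R = 0.489248·T_L.
ΣF_y = 0: T_L·sin67° + T_R·sin37° = 90.
Substitute: T_L·(0.920505 + 0.489248·0.601815) = 90 → T_L = 74.0776 ≈ 74.08 lb.
Then T_R = 0.489248 × 74.0776 = 36.24 lb.

T_L = 74.08 lb, T_R = 36.24 lb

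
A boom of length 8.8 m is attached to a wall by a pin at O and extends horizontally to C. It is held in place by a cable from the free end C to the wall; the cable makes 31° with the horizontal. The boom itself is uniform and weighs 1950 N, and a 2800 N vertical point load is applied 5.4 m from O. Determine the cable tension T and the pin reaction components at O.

T = 5229 N, O_x = 4482 N, O_y = 2057 N

ΣM about O: T·sin31°·8.8 − 1950·4.4 − 2800·5.4 = 0 → T = 23700/(8.8·0.515038) = 5229.09 ≈ 5229 N.
ΣF_x = 0: O_x − T·cos31° = 0 → O_x = 5229.09 × 0.857167 = 4482 N.
ΣF_y = 0: O_y + T·sin31° − 1950 − 2800 = 0 → O_y = 4750 − 5229.09 × 0.515038 = 2057 N.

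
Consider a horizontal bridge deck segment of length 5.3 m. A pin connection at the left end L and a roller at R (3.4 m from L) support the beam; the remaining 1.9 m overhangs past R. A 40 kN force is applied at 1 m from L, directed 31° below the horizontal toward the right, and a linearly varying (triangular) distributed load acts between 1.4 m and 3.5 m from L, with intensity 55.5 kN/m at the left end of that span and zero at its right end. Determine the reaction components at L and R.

Resultant of the triangular load: ½ × 55.5 × 2.1 = 58.275 kN, acting at 2.1 m from L (one-third of the span from the peak).
ΣM about L: R_y·3.4 − 40·sin31°·1 − (½·55.5·2.1)·2.1 = 0 → R_y = 142.979/3.4 = 42.0526 ≈ 42.05 kN.
ΣF_y = 0: L_y + 42.0526 − 40·sin31° − ½·55.5·2.1 = 0 → L_y = 36.82 kN.
ΣF_x = 0: L_x + 40·cos31° = 0 → L_x = -34.29 kN.

L_x = -34.29 kN, L_y = 36.82 kN, R_y = 42.05 kN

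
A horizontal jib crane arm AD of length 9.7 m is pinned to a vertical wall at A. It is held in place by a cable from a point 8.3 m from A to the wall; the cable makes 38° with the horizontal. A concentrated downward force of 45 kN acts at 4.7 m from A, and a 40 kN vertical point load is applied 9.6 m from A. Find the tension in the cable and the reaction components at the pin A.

ΣM about A: T·sin38°·8.3 − 45·4.7 − 40·9.6 = 0 → T = 595.5/(8.3·0.615661) = 116.537 ≈ 116.5 kN.
ΣF_x = 0: A_x − T·cos38° = 0 → A_x = 116.537 × 0.788011 = 91.83 kN.
ΣF_y = 0: A_y + T·sin38° − 45 − 40 = 0 → A_y = 85 − 116.537 × 0.615661 = 13.25 kN.

T = 116.5 kN, A_x = 91.83 kN, A_y = 13.25 kN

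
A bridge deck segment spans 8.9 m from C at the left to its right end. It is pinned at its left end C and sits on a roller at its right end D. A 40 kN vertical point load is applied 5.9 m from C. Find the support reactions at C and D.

C_x = 0, C_y = 13.48 kN, D_y = 26.52 kN

Moments about C: D_y·8.9 − 40·5.9 = 0 → D_y = 236/8.9 = 26.5169 ≈ 26.52 kN.
ΣF_y = 0: C_y + 26.5169 − 40 = 0 → C_y = 13.48 kN.
ΣF_x = 0: no horizontal applied forces, so C_x = 0.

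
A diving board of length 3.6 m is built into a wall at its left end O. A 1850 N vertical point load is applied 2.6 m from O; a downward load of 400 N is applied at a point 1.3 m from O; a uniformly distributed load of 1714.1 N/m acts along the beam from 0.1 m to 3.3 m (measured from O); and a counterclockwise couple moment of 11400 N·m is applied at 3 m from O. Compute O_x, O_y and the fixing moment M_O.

O_x = 0, O_y = 7735 N, M_O = 3255 N·m

Resultant of the distributed load: 1714.1 × 3.2 = 5485.12 N at 1.7 m from O.
ΣF_x = 0: O_x = 0.
ΣF_y = 0: O_y − 1850 − 400 − 1714.1·3.2 = 0 → O_y = 7735 N.
ΣM about O: M_O − 1850·2.6 − 400·1.3 − (1714.1·3.2)·1.7 + 11400 = 0 → M_O = 3255 N·m.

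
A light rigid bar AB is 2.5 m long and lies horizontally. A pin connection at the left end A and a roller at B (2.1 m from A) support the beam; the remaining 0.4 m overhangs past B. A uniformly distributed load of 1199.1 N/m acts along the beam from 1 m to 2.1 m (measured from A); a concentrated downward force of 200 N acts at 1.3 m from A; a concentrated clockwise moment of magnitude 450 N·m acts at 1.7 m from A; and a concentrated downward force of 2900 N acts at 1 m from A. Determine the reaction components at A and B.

Resultant of the distributed load: 1199.1 × 1.1 = 1319.01 N at 1.55 m from A.
Taking moments about A: B_y·2.1 − (1199.1·1.1)·1.55 − 200·1.3 − 450 − 2900·1 = 0 → B_y = 5654.4655/2.1 = 2692.6 ≈ 2693 N.
ΣF_y = 0: A_y + 2692.6 − 1199.1·1.1 − 200 − 2900 = 0 → A_y = 1726 N.
ΣF_x = 0: no horizontal applied forces, so A_x = 0.

A_x = 0, A_y = 1726 N, B_y = 2693 N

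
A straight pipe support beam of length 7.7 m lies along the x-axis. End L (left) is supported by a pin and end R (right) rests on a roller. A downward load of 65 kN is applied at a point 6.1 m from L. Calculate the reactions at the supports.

ΣM about L: R_y·7.7 − 65·6.1 = 0 → R_y = 396.5/7.7 = 51.4935 ≈ 51.49 kN.
ΣF_y = 0: L_y + 51.4935 − 65 = 0 → L_y = 13.51 kN.
ΣF_x = 0: no horizontal applied forces, so L_x = 0.

L_x = 0, L_y = 13.51 kN, R_y = 51.49 kN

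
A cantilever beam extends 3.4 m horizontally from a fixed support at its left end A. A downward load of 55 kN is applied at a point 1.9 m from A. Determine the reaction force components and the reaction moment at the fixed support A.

A_x = 0, A_y = 55.00 kN, M_A = 104.5 kN·m

ΣF_x = 0: A_x = 0.
ΣF_y = 0: A_y − 55 = 0 → A_y = 55.00 kN.
ΣM about A: M_A − 55·1.9 = 0 → M_A = 104.5 kN·m.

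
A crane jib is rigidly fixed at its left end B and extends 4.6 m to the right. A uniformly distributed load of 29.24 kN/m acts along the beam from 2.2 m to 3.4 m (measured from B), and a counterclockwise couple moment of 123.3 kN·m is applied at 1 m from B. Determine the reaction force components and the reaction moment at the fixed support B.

B_x = 0, B_y = 35.09 kN, M_B = -25.05 kN·m

Resultant of the distributed load: 29.24 × 1.2 = 35.088 kN at 2.8 m from B.
ΣF_x = 0: B_x = 0.
ΣF_y = 0: B_y − 29.24·1.2 = 0 → B_y = 35.09 kN.
ΣM about B: M_B − (29.24·1.2)·2.8 + 123.3 = 0 → M_B = -25.05 kN·m.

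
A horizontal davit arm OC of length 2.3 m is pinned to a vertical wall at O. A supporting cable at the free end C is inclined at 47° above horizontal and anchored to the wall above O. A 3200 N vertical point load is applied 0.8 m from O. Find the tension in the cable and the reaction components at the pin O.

ΣM about O: T·sin47°·2.3 − 3200·0.8 = 0 → T = 2560/(2.3·0.731354) = 1521.89 ≈ 1522 N.
ΣF_x = 0: O_x − T·cos47° = 0 → O_x = 1521.89 × 0.681998 = 1038 N.
ΣF_y = 0: O_y + T·sin47° − 3200 = 0 → O_y = 3200 − 1521.89 × 0.731354 = 2087 N.

T = 1522 N, O_x = 1038 N, O_y = 2087 N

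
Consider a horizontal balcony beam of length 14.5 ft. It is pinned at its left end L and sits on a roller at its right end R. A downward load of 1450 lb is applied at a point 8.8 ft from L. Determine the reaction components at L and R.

L_x = 0, L_y = 570.0 lb, R_y = 880.0 lb

Taking moments about L: R_y·14.5 − 1450·8.8 = 0 → R_y = 12760/14.5 = 880.0 lb.
ΣF_y = 0: L_y + 880 − 1450 = 0 → L_y = 570.0 lb.
ΣF_x = 0: no horizontal applied forces, so L_x = 0.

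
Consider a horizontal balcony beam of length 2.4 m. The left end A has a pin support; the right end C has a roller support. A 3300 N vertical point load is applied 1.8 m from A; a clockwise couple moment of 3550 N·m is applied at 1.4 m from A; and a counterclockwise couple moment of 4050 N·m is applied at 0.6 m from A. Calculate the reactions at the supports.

A_x = 0, A_y = 1033 N, C_y = 2267 N

ΣM about A: C_y·2.4 − 3300·1.8 − 3550 + 4050 = 0 → C_y = 5440/2.4 = 2266.67 ≈ 2267 N.
ΣF_y = 0: A_y + 2266.67 − 3300 = 0 → A_y = 1033 N.
ΣF_x = 0: no horizontal applied forces, so A_x = 0.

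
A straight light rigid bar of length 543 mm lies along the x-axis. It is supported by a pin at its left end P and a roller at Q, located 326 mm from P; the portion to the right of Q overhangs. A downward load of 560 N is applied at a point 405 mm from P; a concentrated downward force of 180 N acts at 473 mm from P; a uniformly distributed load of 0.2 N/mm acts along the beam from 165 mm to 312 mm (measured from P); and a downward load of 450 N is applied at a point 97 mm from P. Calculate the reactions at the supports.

Resultant of the distributed load: 0.2 × 147 = 29.4 N at 238.5 mm from P.
Taking moments about P: Q_y·326 − 560·405 − 180·473 − (0.2·147)·238.5 − 450·97 = 0 → Q_y = 362601.9/326 = 1112.28 ≈ 1112 N.
ΣF_y = 0: P_y + 1112.28 − 560 − 180 − 0.2·147 − 450 = 0 → P_y = 107.1 N.
ΣF_x = 0: no horizontal applied forces, so P_x = 0.

P_x = 0, P_y = 107.1 N, Q_y = 1112 N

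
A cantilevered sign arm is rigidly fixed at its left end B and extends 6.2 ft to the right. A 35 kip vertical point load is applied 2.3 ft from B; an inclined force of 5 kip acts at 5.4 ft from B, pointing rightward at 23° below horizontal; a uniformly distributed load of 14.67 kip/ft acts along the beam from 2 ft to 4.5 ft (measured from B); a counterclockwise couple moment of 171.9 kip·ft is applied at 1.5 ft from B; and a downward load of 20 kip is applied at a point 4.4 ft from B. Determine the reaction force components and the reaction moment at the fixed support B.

B_x = -4.603 kip, B_y = 93.63 kip, M_B = 126.3 kip·ft

Resultant of the distributed load: 14.67 × 2.5 = 36.675 kip at 3.25 ft from B.
ΣF_x = 0: B_x + 5·cos23° = 0 → B_x = -4.603 kip.
ΣF_y = 0: B_y − 35 − 5·sin23° − 14.67·2.5 − 20 = 0 → B_y = 93.63 kip.
ΣM about B: M_B − 35·2.3 − 5·sin23°·5.4 − (14.67·2.5)·3.25 + 171.9 − 20·4.4 = 0 → M_B = 126.3 kip·ft.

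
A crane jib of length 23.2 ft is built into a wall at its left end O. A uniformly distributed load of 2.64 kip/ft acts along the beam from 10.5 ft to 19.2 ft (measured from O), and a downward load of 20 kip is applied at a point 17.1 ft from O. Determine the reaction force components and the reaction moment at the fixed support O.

Resultant of the distributed load: 2.64 × 8.7 = 22.968 kip at 14.85 ft from O.
ΣF_x = 0: O_x = 0.
ΣF_y = 0: O_y − 2.64·8.7 − 20 = 0 → O_y = 42.97 kip.
ΣM about O: M_O − (2.64·8.7)·14.85 − 20·17.1 = 0 → M_O = 683.1 kip·ft.

O_x = 0, O_y = 42.97 kip, M_O = 683.1 kip·ft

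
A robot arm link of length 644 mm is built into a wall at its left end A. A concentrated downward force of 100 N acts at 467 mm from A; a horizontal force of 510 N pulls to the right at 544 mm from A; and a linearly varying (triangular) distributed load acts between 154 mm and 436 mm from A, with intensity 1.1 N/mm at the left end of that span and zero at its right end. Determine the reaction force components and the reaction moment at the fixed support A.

Resultant of the triangular load: ½ × 1.1 × 282 = 155.1 N, acting at 248 mm from A (one-third of the span from the peak).
ΣF_x = 0: A_x + 510 = 0 → A_x = -510.0 N.
ΣF_y = 0: A_y − 100 − ½·1.1·282 = 0 → A_y = 255.1 N.
ΣM about A: M_A − 100·467 − (½·1.1·282)·248 = 0 → M_A = 85160 N·mm.

A_x = -510.0 N, A_y = 255.1 N, M_A = 85160 N·mm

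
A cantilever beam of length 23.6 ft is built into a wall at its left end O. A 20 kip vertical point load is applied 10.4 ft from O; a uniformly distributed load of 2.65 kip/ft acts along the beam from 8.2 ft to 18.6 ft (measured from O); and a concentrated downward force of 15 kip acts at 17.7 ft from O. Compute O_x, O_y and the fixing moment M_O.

O_x = 0, O_y = 62.56 kip, M_O = 842.8 kip·ft

Resultant of the distributed load: 2.65 × 10.4 = 27.56 kip at 13.4 ft from O.
ΣF_x = 0: O_x = 0.
ΣF_y = 0: O_y − 20 − 2.65·10.4 − 15 = 0 → O_y = 62.56 kip.
ΣM about O: M_O − 20·10.4 − (2.65·10.4)·13.4 − 15·17.7 = 0 → M_O = 842.8 kip·ft.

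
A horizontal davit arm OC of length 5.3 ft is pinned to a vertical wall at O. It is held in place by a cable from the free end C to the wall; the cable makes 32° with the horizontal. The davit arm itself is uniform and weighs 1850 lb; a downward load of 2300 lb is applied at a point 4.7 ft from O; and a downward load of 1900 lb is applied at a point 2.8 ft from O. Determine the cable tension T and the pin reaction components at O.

ΣM about O: T·sin32°·5.3 − 1850·2.65 − 2300·4.7 − 1900·2.8 = 0 → T = 21032.5/(5.3·0.529919) = 7488.68 ≈ 7489 lb.
ΣF_x = 0: O_x − T·cos32° = 0 → O_x = 7488.68 × 0.848048 = 6351 lb.
ΣF_y = 0: O_y + T·sin32° − 1850 − 2300 − 1900 = 0 → O_y = 6050 − 7488.68 × 0.529919 = 2082 lb.

T = 7489 lb, O_x = 6351 lb, O_y = 2082 lb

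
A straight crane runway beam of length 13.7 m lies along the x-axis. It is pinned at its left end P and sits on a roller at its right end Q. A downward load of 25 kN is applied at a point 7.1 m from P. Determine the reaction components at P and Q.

ΣM about P: Q_y·13.7 − 25·7.1 = 0 → Q_y = 177.5/13.7 = 12.9562 ≈ 12.96 kN.
ΣF_y = 0: P_y + 12.9562 − 25 = 0 → P_y = 12.04 kN.
ΣF_x = 0: no horizontal applied forces, so P_x = 0.

P_x = 0, P_y = 12.04 kN, Q_y = 12.96 kN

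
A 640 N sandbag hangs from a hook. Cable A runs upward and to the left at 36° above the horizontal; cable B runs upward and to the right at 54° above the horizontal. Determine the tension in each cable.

ΣF_x = 0: −T_A·cos36° + T_B·cos54° = 0 → T_B = 1.37638·T_A.
ΣF_y = 0: T_A·sin36° + T_B·sin54° = 640.
Substitute: T_A·(0.587785 + 1.37638·0.809017) = 640 → T_A = 376.183 ≈ 376.2 N.
Then T_B = 1.37638 × 376.183 = 517.8 N.

T_A = 376.2 N, T_B = 517.8 N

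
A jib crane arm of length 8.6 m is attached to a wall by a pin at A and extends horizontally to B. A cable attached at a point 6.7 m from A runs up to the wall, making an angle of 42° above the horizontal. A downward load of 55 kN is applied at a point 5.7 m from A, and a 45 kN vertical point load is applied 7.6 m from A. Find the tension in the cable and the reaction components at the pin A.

ΣM about A: T·sin42°·6.7 − 55·5.7 − 45·7.6 = 0 → T = 655.5/(6.7·0.669131) = 146.213 ≈ 146.2 kN.
ΣF_x = 0: A_x − T·cos42° = 0 → A_x = 146.213 × 0.743145 = 108.7 kN.
ΣF_y = 0: A_y + T·sin42° − 55 − 45 = 0 → A_y = 100 − 146.213 × 0.669131 = 2.164 kN.

T = 146.2 kN, A_x = 108.7 kN, A_y = 2.164 kN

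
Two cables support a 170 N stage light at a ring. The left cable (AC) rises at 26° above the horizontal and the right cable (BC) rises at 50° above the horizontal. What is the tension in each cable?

ΣF_x = 0: −T_AC·cos26° + T_BC·cos50° = 0 → T_BC = 1.39828·T_AC.
ΣF_y = 0: T_AC·sin26° + T_BC·sin50° = 170.
Substitute: T_AC·(0.438371 + 1.39828·0.766044) = 170 → T_AC = 112.619 ≈ 112.6 N.
Then T_BC = 1.39828 × 112.619 = 157.5 N.

T_AC = 112.6 N, T_BC = 157.5 N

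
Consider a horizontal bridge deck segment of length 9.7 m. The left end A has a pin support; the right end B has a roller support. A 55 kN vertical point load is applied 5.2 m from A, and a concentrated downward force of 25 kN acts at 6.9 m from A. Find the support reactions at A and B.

A_x = 0, A_y = 32.73 kN, B_y = 47.27 kN

Moments about A: B_y·9.7 − 55·5.2 − 25·6.9 = 0 → B_y = 458.5/9.7 = 47.268 ≈ 47.27 kN.
ΣF_y = 0: A_y + 47.268 − 55 − 25 = 0 → A_y = 32.73 kN.
ΣF_x = 0: no horizontal applied forces, so A_x = 0.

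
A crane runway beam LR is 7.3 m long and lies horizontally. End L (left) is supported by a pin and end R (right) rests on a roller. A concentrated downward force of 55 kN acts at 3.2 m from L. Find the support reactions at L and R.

L_x = 0, L_y = 30.89 kN, R_y = 24.11 kN

ΣM about L: R_y·7.3 − 55·3.2 = 0 → R_y = 176/7.3 = 24.1096 ≈ 24.11 kN.
ΣF_y = 0: L_y + 24.1096 − 55 = 0 → L_y = 30.89 kN.
ΣF_x = 0: no horizontal applied forces, so L_x = 0.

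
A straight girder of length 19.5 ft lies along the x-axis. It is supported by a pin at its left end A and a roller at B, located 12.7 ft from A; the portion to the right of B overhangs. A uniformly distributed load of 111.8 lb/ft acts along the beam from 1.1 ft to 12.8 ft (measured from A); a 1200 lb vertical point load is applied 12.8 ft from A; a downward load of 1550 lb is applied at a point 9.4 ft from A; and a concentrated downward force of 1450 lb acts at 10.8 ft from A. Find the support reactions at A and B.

A_x = 0, A_y = 1202 lb, B_y = 4306 lb

Resultant of the distributed load: 111.8 × 11.7 = 1308.06 lb at 6.95 ft from A.
Moments about A: B_y·12.7 − (111.8·11.7)·6.95 − 1200·12.8 − 1550·9.4 − 1450·10.8 = 0 → B_y = 54681.017/12.7 = 4305.59 ≈ 4306 lb.
ΣF_y = 0: A_y + 4305.59 − 111.8·11.7 − 1200 − 1550 − 1450 = 0 → A_y = 1202 lb.
ΣF_x = 0: no horizontal applied forces, so A_x = 0.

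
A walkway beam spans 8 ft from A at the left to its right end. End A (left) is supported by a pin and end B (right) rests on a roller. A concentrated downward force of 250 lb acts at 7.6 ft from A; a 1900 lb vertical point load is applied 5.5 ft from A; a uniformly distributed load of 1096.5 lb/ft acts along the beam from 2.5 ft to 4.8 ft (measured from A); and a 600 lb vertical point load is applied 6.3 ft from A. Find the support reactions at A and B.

Resultant of the distributed load: 1096.5 × 2.3 = 2521.95 lb at 3.65 ft from A.
ΣM about A: B_y·8 − 250·7.6 − 1900·5.5 − (1096.5·2.3)·3.65 − 600·6.3 = 0 → B_y = 25335.1175/8 = 3166.89 ≈ 3167 lb.
ΣF_y = 0: A_y + 3166.89 − 250 − 1900 − 1096.5·2.3 − 600 = 0 → A_y = 2105 lb.
ΣF_x = 0: no horizontal applied forces, so A_x = 0.

A_x = 0, A_y = 2105 lb, B_y = 3167 lb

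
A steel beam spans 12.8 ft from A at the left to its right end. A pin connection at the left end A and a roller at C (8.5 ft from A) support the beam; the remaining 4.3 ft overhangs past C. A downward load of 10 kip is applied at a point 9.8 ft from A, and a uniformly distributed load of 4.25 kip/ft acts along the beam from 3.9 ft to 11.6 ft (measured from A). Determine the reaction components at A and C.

Resultant of the distributed load: 4.25 × 7.7 = 32.725 kip at 7.75 ft from A.
Taking moments about A: C_y·8.5 − 10·9.8 − (4.25·7.7)·7.75 = 0 → C_y = 351.61875/8.5 = 41.3669 ≈ 41.37 kip.
ΣF_y = 0: A_y + 41.3669 − 10 − 4.25·7.7 = 0 → A_y = 1.358 kip.
ΣF_x = 0: no horizontal applied forces, so A_x = 0.

A_x = 0, A_y = 1.358 kip, C_y = 41.37 kip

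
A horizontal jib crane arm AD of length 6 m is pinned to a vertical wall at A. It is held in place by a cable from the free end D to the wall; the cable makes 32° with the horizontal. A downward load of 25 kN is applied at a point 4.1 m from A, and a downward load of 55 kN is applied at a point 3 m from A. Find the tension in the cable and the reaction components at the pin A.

ΣM about A: T·sin32°·6 − 25·4.1 − 55·3 = 0 → T = 267.5/(6·0.529919) = 84.1324 ≈ 84.13 kN.
ΣF_x = 0: A_x − T·cos32° = 0 → A_x = 84.1324 × 0.848048 = 71.35 kN.
ΣF_y = 0: A_y + T·sin32° − 25 − 55 = 0 → A_y = 80 − 84.1324 × 0.529919 = 35.42 kN.

T = 84.13 kN, A_x = 71.35 kN, A_y = 35.42 kN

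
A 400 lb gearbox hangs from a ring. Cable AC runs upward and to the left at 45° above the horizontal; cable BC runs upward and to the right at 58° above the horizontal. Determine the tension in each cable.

ΣF_x = 0: −T_AC·cos45° + T_BC·cos58° = 0 → T_BC = 1.33437·T_AC.
ΣF_y = 0: T_AC·sin45° + T_BC·sin58° = 400.
Substitute: T_AC·(0.707107 + 1.33437·0.848048) = 400 → T_AC = 217.543 ≈ 217.5 lb.
Then T_BC = 1.33437 × 217.543 = 290.3 lb.

T_AC = 217.5 lb, T_BC = 290.3 lb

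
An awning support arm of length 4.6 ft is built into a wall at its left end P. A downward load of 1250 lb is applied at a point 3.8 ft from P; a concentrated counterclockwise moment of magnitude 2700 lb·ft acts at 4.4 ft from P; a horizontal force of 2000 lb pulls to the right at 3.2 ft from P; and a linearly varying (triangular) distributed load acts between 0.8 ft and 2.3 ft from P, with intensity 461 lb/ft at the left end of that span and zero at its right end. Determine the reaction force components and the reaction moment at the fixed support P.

Resultant of the triangular load: ½ × 461 × 1.5 = 345.75 lb, acting at 1.3 ft from P (one-third of the span from the peak).
ΣF_x = 0: P_x + 2000 = 0 → P_x = -2000 lb.
ΣF_y = 0: P_y − 1250 − ½·461·1.5 = 0 → P_y = 1596 lb.
ΣM about P: M_P − 1250·3.8 + 2700 − (½·461·1.5)·1.3 = 0 → M_P = 2499 lb·ft.

P_x = -2000 lb, P_y = 1596 lb, M_P = 2499 lb·ft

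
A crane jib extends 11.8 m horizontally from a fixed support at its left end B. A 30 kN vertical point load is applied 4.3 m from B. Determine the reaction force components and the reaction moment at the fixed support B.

ΣF_x = 0: B_x = 0.
ΣF_y = 0: B_y − 30 = 0 → B_y = 30.00 kN.
ΣM about B: M_B − 30·4.3 = 0 → M_B = 129.0 kN·m.

B_x = 0, B_y = 30.00 kN, M_B = 129.0 kN·m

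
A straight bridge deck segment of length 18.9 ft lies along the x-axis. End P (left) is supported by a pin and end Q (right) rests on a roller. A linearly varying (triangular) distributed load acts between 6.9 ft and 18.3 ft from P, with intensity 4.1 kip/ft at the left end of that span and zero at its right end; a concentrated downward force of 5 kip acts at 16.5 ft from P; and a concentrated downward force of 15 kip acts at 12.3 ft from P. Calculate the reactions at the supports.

P_x = 0, P_y = 16.01 kip, Q_y = 27.36 kip

Resultant of the triangular load: ½ × 4.1 × 11.4 = 23.37 kip, acting at 10.7 ft from P (one-third of the span from the peak).
Taking moments about P: Q_y·18.9 − (½·4.1·11.4)·10.7 − 5·16.5 − 15·12.3 = 0 → Q_y = 517.059/18.9 = 27.3576 ≈ 27.36 kip.
ΣF_y = 0: P_y + 27.3576 − ½·4.1·11.4 − 5 − 15 = 0 → P_y = 16.01 kip.
ΣF_x = 0: no horizontal applied forces, so P_x = 0.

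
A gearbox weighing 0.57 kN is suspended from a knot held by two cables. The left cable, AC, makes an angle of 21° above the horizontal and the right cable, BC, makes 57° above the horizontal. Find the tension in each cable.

ΣF_x = 0: −T_AC·cos21° + T_BC·cos57° = 0 → T_BC = 1.71413·T_AC.
ΣF_y = 0: T_AC·sin21° + T_BC·sin57° = 0.57.
Substitute: T_AC·(0.358368 + 1.71413·0.838671) = 0.57 → T_AC = 0.317379 ≈ 0.3174 kN.
Then T_BC = 1.71413 × 0.317379 = 0.5440 kN.

T_AC = 0.3174 kN, T_BC = 0.5440 kN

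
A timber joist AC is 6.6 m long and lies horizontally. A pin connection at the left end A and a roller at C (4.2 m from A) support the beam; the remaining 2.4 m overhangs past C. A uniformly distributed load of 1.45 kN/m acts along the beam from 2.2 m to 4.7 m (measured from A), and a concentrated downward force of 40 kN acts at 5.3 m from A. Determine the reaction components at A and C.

A_x = 0, A_y = -9.829 kN, C_y = 53.45 kN

Resultant of the distributed load: 1.45 × 2.5 = 3.625 kN at 3.45 m from A.
ΣM about A: C_y·4.2 − (1.45·2.5)·3.45 − 40·5.3 = 0 → C_y = 224.50625/4.2 = 53.4539 ≈ 53.45 kN.
ΣF_y = 0: A_y + 53.4539 − 1.45·2.5 − 40 = 0 → A_y = -9.829 kN.
ΣF_x = 0: no horizontal applied forces, so A_x = 0.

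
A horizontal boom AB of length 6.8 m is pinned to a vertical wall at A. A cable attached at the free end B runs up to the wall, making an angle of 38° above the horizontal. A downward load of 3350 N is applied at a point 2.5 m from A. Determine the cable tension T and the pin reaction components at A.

T = 2000 N, A_x = 1576 N, A_y = 2118 N

ΣM about A: T·sin38°·6.8 − 3350·2.5 = 0 → T = 8375/(6.8·0.615661) = 2000.48 ≈ 2000 N.
ΣF_x = 0: A_x − T·cos38° = 0 → A_x = 2000.48 × 0.788011 = 1576 N.
ΣF_y = 0: A_y + T·sin38° − 3350 = 0 → A_y = 3350 − 2000.48 × 0.615661 = 2118 N.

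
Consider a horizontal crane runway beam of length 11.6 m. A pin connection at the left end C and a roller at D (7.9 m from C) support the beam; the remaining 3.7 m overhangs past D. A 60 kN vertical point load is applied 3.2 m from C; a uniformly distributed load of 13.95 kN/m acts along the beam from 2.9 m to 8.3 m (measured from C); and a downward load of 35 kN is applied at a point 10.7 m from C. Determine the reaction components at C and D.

C_x = 0, C_y = 45.22 kN, D_y = 125.1 kN

Resultant of the distributed load: 13.95 × 5.4 = 75.33 kN at 5.6 m from C.
Taking moments about C: D_y·7.9 − 60·3.2 − (13.95·5.4)·5.6 − 35·10.7 = 0 → D_y = 988.348/7.9 = 125.107 ≈ 125.1 kN.
ΣF_y = 0: C_y + 125.107 − 60 − 13.95·5.4 − 35 = 0 → C_y = 45.22 kN.
ΣF_x = 0: no horizontal applied forces, so C_x = 0.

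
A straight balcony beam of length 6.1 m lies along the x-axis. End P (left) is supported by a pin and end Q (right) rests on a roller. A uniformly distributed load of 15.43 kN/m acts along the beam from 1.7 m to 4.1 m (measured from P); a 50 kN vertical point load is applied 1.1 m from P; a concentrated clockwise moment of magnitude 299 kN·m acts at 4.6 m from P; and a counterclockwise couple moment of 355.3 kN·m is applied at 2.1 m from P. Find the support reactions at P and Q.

P_x = 0, P_y = 69.64 kN, Q_y = 17.39 kN

Resultant of the distributed load: 15.43 × 2.4 = 37.032 kN at 2.9 m from P.
ΣM about P: Q_y·6.1 − (15.43·2.4)·2.9 − 50·1.1 − 299 + 355.3 = 0 → Q_y = 106.0928/6.1 = 17.3923 ≈ 17.39 kN.
ΣF_y = 0: P_y + 17.3923 − 15.43·2.4 − 50 = 0 → P_y = 69.64 kN.
ΣF_x = 0: no horizontal applied forces, so P_x = 0.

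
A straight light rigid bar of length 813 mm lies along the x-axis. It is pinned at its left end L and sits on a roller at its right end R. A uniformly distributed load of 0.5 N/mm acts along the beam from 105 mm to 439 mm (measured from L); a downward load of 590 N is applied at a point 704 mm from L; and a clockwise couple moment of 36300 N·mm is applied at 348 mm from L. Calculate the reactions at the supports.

Resultant of the distributed load: 0.5 × 334 = 167 N at 272 mm from L.
Moments about L: R_y·813 − (0.5·334)·272 − 590·704 − 36300 = 0 → R_y = 497084/813 = 611.419 ≈ 611.4 N.
ΣF_y = 0: L_y + 611.419 − 0.5·334 − 590 = 0 → L_y = 145.6 N.
ΣF_x = 0: no horizontal applied forces, so L_x = 0.

L_x = 0, L_y = 145.6 N, R_y = 611.4 N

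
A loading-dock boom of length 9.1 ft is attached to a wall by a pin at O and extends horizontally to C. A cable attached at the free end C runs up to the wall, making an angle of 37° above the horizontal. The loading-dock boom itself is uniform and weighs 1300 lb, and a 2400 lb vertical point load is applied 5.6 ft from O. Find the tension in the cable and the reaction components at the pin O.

T = 3534 lb, O_x = 2823 lb, O_y = 1573 lb

ΣM about O: T·sin37°·9.1 − 1300·4.55 − 2400·5.6 = 0 → T = 19355/(9.1·0.601815) = 3534.18 ≈ 3534 lb.
ΣF_x = 0: O_x − T·cos37° = 0 → O_x = 3534.18 × 0.798636 = 2823 lb.
ΣF_y = 0: O_y + T·sin37° − 1300 − 2400 = 0 → O_y = 3700 − 3534.18 × 0.601815 = 1573 lb.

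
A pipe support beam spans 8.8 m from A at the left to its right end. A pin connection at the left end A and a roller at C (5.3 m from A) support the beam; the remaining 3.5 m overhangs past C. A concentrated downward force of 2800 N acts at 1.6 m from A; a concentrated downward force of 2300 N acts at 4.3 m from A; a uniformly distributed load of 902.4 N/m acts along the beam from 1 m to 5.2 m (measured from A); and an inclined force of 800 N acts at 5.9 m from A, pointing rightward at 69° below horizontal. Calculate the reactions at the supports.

Resultant of the distributed load: 902.4 × 4.2 = 3790.08 N at 3.1 m from A.
Moments about A: C_y·5.3 − 2800·1.6 − 2300·4.3 − (902.4·4.2)·3.1 − 800·sin69°·5.9 = 0 → C_y = 30525.7/5.3 = 5759.57 ≈ 5760 N.
ΣF_y = 0: A_y + 5759.57 − 2800 − 2300 − 902.4·4.2 − 800·sin69° = 0 → A_y = 3877 N.
ΣF_x = 0: A_x + 800·cos69° = 0 → A_x = -286.7 N.

A_x = -286.7 N, A_y = 3877 N, C_y = 5760 N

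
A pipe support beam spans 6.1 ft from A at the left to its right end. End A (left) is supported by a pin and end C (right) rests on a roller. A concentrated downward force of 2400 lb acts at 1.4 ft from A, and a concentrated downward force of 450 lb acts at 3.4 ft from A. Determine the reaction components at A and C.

ΣM about A: C_y·6.1 − 2400·1.4 − 450·3.4 = 0 → C_y = 4890/6.1 = 801.639 ≈ 801.6 lb.
ΣF_y = 0: A_y + 801.639 − 2400 − 450 = 0 → A_y = 2048 lb.
ΣF_x = 0: no horizontal applied forces, so A_x = 0.

A_x = 0, A_y = 2048 lb, C_y = 801.6 lb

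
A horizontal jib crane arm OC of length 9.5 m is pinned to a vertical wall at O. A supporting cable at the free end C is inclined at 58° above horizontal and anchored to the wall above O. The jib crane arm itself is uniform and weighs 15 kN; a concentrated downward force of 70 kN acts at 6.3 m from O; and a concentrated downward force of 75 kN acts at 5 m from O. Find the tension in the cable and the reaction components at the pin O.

T = 110.1 kN, O_x = 58.36 kN, O_y = 66.61 kN

ΣM about O: T·sin58°·9.5 − 15·4.75 − 70·6.3 − 75·5 = 0 → T = 887.25/(9.5·0.848048) = 110.129 ≈ 110.1 kN.
ΣF_x = 0: O_x − T·cos58° = 0 → O_x = 110.129 × 0.529919 = 58.36 kN.
ΣF_y = 0: O_y + T·sin58° − 15 − 70 − 75 = 0 → O_y = 160 − 110.129 × 0.848048 = 66.61 kN.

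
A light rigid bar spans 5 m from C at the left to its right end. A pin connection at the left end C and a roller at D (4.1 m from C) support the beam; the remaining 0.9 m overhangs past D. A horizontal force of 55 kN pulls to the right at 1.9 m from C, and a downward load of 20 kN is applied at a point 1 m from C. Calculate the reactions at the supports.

C_x = -55.00 kN, C_y = 15.12 kN, D_y = 4.878 kN

ΣM about C: D_y·4.1 − 20·1 = 0 → D_y = 20/4.1 = 4.87805 ≈ 4.878 kN.
ΣF_y = 0: C_y + 4.87805 − 20 = 0 → C_y = 15.12 kN.
ΣF_x = 0: C_x + 55 = 0 → C_x = -55.00 kN.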